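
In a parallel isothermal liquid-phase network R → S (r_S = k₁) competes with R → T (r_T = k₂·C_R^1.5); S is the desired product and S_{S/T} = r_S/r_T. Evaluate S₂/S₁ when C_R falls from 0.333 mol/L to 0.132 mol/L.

S_{S/T} = (k₁/k₂)·C_R^-1.5, so S₂/S₁ = (C_{R,2}/C_{R,1})^-1.5.
= (0.132/0.333)^(-1.5) = (0.3964)^(-1.5) = 4.01.

4.01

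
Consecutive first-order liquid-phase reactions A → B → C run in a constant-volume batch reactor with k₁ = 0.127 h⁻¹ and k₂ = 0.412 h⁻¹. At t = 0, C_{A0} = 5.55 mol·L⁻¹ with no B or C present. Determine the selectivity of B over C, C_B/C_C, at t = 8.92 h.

For first-order series with pure A initially, C_B(t) = k₁C_{A0}/(k₂−k₁)·(e^(−k₁t) − e^(−k₂t)).
e^(−k₁t) = e^(−0.127×8.92) = e^(−1.133) = 0.3221; e^(−k₂t) = e^(−3.675) = 0.02535.
C_B = 0.127×5.55/(0.412−0.127) × (0.3221−0.02535) = 2.473×0.2968 = 0.7340 mol·L⁻¹.
C_A = C_{A0}e^(−k₁t) = 1.788 mol·L⁻¹, so C_C = C_{A0}−C_A−C_B = 3.028 mol·L⁻¹; C_B/C_C = 0.242.

0.242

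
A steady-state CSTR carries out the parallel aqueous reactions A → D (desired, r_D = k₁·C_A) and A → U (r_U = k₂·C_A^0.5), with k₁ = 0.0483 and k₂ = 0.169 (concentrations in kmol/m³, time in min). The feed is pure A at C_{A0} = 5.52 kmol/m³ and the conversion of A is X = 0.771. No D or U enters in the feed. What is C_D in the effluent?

1.03 kmol/m³

Exit C_A = C_{A0}(1−X) = 5.52×0.229 = 1.264 kmol/m³.
Rates in a CSTR are evaluated at the outlet concentration: r_D = 0.0483×1.264 = 0.06106, r_U = 0.169×1.264^0.5 = 0.1900.
Fraction of consumed A going to D: r_D/(r_D+r_U) = 0.2432.
C_D = 0.2432·C_{A0}·X = 0.2432×5.52×0.771 = 1.03 kmol/m³.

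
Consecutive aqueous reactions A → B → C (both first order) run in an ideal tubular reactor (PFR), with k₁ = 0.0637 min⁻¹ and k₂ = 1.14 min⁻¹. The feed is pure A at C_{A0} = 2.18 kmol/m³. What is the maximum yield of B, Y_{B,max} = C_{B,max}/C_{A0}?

Evaluating C_B at τ_opt = ln(k₂/k₁)/(k₂−k₁) gives C_{B,max}/C_{A0} = (k₁/k₂)^[k₂/(k₂−k₁)].
= (0.0637/1.14)^(1.14/(1.14−0.0637)) = (0.05588)^(1.059) = 0.04711.

0.0471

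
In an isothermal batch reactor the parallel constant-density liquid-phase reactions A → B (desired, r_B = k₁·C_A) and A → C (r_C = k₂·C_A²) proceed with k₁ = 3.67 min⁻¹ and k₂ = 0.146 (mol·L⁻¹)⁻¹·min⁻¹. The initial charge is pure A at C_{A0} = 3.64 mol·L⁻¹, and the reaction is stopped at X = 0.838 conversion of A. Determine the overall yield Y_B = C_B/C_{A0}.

0.774

C_A = C_{A0}(1−X) = 0.5897 mol·L⁻¹.
Along a PFR/batch, dC_B/dC_A = −r_B/(r_B+r_C) = −k₁/(k₁+k₂·C_A).
Integrating from C_{A0} to C_A: C_B = (3.67/0.146)·ln[(3.67+0.146·3.64)/(3.67+0.146·0.590)] = 25.14·ln(4.201/3.756) = 2.817 mol·L⁻¹.
Y_B = C_B/C_{A0} = 2.817/3.64 = 0.774.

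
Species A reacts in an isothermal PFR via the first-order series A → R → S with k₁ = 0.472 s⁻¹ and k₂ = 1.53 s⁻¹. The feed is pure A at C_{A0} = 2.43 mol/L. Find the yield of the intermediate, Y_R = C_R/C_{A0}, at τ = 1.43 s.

0.177

The intermediate concentration in a first-order A→B→C sequence is C_R = k₁C_{A0}(e^(−k₁τ) − e^(−k₂τ))/(k₂−k₁).
e^(−k₁τ) = e^(−0.472×1.43) = e^(−0.6750) = 0.5092; e^(−k₂τ) = e^(−2.188) = 0.1122.
C_R = 0.472×2.43/(1.53−0.472) × (0.5092−0.1122) = 1.084×0.3970 = 0.4304 mol/L.
Y_R = C_R/C_{A0} = 0.4304/2.43 = 0.177.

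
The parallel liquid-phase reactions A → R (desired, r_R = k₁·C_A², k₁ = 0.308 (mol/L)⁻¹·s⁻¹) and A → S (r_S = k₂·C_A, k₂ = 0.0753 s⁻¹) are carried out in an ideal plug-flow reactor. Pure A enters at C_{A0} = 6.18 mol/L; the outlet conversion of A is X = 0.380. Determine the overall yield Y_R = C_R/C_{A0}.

0.362

C_A = C_{A0}(1−X) = 3.832 mol/L.
Along a PFR/batch, dC_S/dC_A = −r_S/(r_R+r_S) = −k₂/(k₂+k₁·C_A).
Integrating from C_{A0} to C_A: C_S = (0.0753/0.308)·ln[(0.0753+0.308·6.18)/(0.0753+0.308·3.83)] = 0.2445·ln(1.979/1.255) = 0.1112 mol/L.
Then C_R = (C_{A0}−C_A) − C_S = 2.348 − 0.1112 = 2.237 mol/L.
Y_R = C_R/C_{A0} = 2.237/6.18 = 0.362.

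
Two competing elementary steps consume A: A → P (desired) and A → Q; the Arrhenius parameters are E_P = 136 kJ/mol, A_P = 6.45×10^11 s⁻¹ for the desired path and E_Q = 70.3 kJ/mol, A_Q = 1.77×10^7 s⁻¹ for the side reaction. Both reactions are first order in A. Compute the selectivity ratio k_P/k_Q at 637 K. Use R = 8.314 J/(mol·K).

0.149

Since both paths have the same order in A, the concentration cancels and S_{P/Q} = k_P/k_Q = (A_P/A_Q)·exp[(E_Q−E_P)/(RT)].
(E_Q−E_P)/(RT) = (70.3−136)×10³/(8.314×637) = -65700/5296 = -12.41.
k_P/k_Q = (6.45×10^11/1.77×10^7)·exp(-12.41) = 36441 × 4.096×10^-6 = 0.149.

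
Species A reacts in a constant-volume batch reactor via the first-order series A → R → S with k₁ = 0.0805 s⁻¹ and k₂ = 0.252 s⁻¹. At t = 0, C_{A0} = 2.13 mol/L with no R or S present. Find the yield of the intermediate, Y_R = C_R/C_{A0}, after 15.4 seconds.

0.126

For first-order series with pure A initially, C_R(t) = k₁C_{A0}/(k₂−k₁)·(e^(−k₁t) − e^(−k₂t)).
e^(−k₁t) = e^(−0.0805×15.4) = e^(−1.240) = 0.2895; e^(−k₂t) = e^(−3.881) = 0.02063.
C_R = 0.0805×2.13/(0.252−0.0805) × (0.2895−0.02063) = 0.9998×0.2688 = 0.2688 mol/L.
Y_R = C_R/C_{A0} = 0.2688/2.13 = 0.126.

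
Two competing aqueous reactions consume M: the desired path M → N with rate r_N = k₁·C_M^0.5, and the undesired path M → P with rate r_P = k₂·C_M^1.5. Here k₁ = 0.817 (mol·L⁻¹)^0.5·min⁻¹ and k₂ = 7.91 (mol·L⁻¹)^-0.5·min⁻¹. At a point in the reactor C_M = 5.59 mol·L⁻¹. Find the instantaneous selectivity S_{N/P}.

S_{N/P} = r_N/r_P = (k₁·C_M^0.5)/(k₂·C_M^1.5) = (k₁/k₂)·C_M⁻¹.
= (0.817×5.590^0.5) / (7.91×5.590^1.5) = 1.932/104.5 = 0.0185.
The undesired path is higher order in M, so low C_M (CSTR or dilute feed) favours N.

0.0185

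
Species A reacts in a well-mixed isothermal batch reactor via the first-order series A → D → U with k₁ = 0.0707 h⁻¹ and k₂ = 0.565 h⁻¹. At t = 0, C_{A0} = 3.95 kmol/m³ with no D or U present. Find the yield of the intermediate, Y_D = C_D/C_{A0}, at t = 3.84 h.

For first-order series with pure A initially, C_D(t) = k₁C_{A0}/(k₂−k₁)·(e^(−k₁t) − e^(−k₂t)).
e^(−k₁t) = e^(−0.0707×3.84) = e^(−0.2715) = 0.7622; e^(−k₂t) = e^(−2.170) = 0.1142.
C_D = 0.0707×3.95/(0.565−0.0707) × (0.7622−0.1142) = 0.5650×0.6480 = 0.3661 kmol/m³.
Y_D = C_D/C_{A0} = 0.3661/3.95 = 0.0927.

0.0927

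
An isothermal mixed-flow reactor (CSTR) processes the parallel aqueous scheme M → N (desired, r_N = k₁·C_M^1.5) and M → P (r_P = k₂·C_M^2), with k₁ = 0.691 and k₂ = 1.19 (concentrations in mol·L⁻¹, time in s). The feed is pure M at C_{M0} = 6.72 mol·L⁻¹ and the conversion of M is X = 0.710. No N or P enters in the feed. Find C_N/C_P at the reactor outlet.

0.416

Exit C_M = C_{M0}(1−X) = 6.72×0.290 = 1.949 mol·L⁻¹.
Rates in a CSTR are evaluated at the outlet concentration: r_N = 0.691×1.949^1.5 = 1.880, r_P = 1.19×1.949^2 = 4.519.
Overall selectivity = C_N/C_P = r_Nτ/(r_Pτ) = r_N/r_P = 0.416.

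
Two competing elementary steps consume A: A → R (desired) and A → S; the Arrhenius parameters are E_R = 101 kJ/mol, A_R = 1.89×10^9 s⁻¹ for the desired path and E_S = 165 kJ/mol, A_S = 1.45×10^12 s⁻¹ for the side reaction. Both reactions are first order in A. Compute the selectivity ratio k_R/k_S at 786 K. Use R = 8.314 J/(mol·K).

Since both paths have the same order in A, the concentration cancels and S_{R/S} = k_R/k_S = (A_R/A_S)·exp[(E_S−E_R)/(RT)].
(E_S−E_R)/(RT) = (165−101)×10³/(8.314×786) = 64000/6535 = 9.794.
k_R/k_S = (1.89×10^9/1.45×10^12)·exp(9.794) = 0.001303 × 17921 = 23.4.
Since E_R < E_S, lowering the temperature improves selectivity toward R.

23.4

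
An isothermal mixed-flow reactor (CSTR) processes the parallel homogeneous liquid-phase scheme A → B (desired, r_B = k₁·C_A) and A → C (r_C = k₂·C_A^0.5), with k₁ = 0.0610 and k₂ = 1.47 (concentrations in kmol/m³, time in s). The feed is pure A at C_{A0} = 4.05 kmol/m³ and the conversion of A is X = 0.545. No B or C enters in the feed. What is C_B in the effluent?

Exit C_A = C_{A0}(1−X) = 4.05×0.455 = 1.843 kmol/m³.
In a CSTR the entire volume is at exit conditions, so r_B = 0.0610×1.843 = 0.1124 and r_C = 1.47×1.843^0.5 = 1.995.
Fraction of consumed A going to B: r_B/(r_B+r_C) = 0.05333.
C_B = 0.05333·C_{A0}·X = 0.05333×4.05×0.545 = 0.118 kmol/m³.

0.118 kmol/m³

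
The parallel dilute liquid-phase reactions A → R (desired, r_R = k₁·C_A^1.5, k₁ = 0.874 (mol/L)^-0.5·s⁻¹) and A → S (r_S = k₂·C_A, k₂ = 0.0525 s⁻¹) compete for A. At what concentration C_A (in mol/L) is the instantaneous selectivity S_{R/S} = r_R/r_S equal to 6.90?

0.172 mol/L

S_{R/S} = (k₁/k₂)·C_A^0.5 ⇒ C_A = (S·k₂/k₁)^(2).
= (6.90×0.0525/0.874)^(2) = (0.4145)^(2) = 0.172 mol/L.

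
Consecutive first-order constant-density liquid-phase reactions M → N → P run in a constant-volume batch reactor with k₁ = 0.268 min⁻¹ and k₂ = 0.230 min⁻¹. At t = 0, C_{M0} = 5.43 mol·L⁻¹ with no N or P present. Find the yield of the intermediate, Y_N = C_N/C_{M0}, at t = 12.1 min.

0.161

Solving the coupled first-order balances gives C_N(t) = [k₁/(k₂−k₁)]·C_{M0}·(e^(−k₁t) − e^(−k₂t)).
e^(−k₁t) = e^(−0.268×12.1) = e^(−3.243) = 0.03905; e^(−k₂t) = e^(−2.783) = 0.06185.
C_N = 0.268×5.43/(0.230−0.268) × (0.03905−0.06185) = (-38.30)×(-0.02280) = 0.8731 mol·L⁻¹.
Y_N = C_N/C_{M0} = 0.8731/5.43 = 0.161.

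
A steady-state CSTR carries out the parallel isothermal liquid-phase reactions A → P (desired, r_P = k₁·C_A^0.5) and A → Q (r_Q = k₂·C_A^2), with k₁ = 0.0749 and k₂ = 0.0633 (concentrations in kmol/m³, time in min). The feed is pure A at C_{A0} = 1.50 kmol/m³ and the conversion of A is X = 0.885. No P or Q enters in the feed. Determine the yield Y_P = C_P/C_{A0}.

Exit C_A = C_{A0}(1−X) = 1.50×0.115 = 0.1725 kmol/m³.
In a CSTR the entire volume is at exit conditions, so r_P = 0.0749×0.1725^0.5 = 0.03111 and r_Q = 0.0633×0.1725^2 = 0.001884.
Fraction of consumed A going to P: r_P/(r_P+r_Q) = 0.9429.
C_P = 0.9429·C_{A0}·X = 0.9429×1.50×0.885 = 1.25 kmol/m³; Y_P = C_P/C_{A0} = 0.834.

0.834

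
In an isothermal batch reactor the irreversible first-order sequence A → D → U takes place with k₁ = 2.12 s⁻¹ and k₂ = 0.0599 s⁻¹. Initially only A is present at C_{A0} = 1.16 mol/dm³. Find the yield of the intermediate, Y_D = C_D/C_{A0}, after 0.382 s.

For first-order series with pure A initially, C_D(t) = k₁C_{A0}/(k₂−k₁)·(e^(−k₁t) − e^(−k₂t)).
e^(−k₁t) = e^(−2.12×0.382) = e^(−0.8098) = 0.4449; e^(−k₂t) = e^(−0.02288) = 0.9774.
C_D = 2.12×1.16/(0.0599−2.12) × (0.4449−0.9774) = (-1.194)×(-0.5324) = 0.6356 mol/dm³.
Y_D = C_D/C_{A0} = 0.6356/1.16 = 0.548.

0.548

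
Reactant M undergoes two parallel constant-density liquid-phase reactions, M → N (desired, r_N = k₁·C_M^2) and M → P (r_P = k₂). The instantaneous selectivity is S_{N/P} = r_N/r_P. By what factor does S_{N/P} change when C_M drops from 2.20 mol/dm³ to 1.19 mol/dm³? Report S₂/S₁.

0.293

S_{N/P} = (k₁/k₂)·C_M^2, so S₂/S₁ = (C_{M,2}/C_{M,1})^2.
= (1.19/2.20)^2 = (0.5409)^2 = 0.293.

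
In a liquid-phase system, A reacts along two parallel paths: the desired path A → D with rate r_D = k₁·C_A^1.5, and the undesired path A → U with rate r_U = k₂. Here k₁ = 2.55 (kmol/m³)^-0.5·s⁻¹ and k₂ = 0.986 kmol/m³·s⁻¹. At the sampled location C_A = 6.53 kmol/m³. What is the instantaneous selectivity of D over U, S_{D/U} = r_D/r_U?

43.2

S_{D/U} = r_D/r_U = (k₁·C_A^1.5)/(k₂) = (k₁/k₂)·C_A^1.5.
= (2.55×6.530^1.5) / (0.986) = 42.55/0.9860 = 43.2.
Since the desired path is higher order in A, keeping C_A high (PFR or concentrated feed) favours D.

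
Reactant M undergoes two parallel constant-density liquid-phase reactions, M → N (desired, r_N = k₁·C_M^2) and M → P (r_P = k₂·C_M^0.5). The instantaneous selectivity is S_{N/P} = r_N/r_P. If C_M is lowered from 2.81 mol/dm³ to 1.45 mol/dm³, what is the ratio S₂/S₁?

S_{N/P} = (k₁/k₂)·C_M^1.5, so S₂/S₁ = (C_{M,2}/C_{M,1})^1.5.
= (1.45/2.81)^1.5 = (0.5160)^1.5 = 0.371.

0.371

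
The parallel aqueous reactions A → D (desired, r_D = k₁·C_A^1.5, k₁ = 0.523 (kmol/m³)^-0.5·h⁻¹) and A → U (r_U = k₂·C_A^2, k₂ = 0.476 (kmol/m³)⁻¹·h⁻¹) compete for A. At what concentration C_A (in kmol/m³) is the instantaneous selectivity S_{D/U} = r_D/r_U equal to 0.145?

S_{D/U} = (k₁/k₂)·C_A^-0.5 ⇒ C_A = (S·k₂/k₁)^(-2).
= (0.145×0.476/0.523)^(-2) = (0.1320)^(-2) = 57.4 kmol/m³.

57.4 kmol/m³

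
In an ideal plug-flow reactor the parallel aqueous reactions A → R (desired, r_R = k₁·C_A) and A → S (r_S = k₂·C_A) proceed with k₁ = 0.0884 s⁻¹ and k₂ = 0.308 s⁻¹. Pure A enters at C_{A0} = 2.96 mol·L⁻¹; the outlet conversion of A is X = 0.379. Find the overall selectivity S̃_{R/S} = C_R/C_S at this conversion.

C_A = C_{A0}(1−X) = 1.838 mol·L⁻¹.
Both paths are first order in A, so the instantaneous fraction to R is constant: dC_R/d(−C_A) = k₁/(k₁+k₂) = 0.2230.
C_R = 0.2230·(C_{A0}−C_A) = 0.2230×1.122 = 0.250 mol·L⁻¹.
C_S = (C_{A0}−C_A)−C_R = 0.8717 mol·L⁻¹; S̃_{R/S} = 0.2502/0.8717 = 0.287.

0.287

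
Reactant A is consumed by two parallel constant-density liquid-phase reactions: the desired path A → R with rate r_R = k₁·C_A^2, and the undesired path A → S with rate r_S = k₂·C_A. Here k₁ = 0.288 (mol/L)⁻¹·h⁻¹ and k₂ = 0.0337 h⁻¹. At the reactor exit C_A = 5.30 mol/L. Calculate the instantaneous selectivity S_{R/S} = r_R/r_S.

S_{R/S} = r_R/r_S = (k₁·C_A^2)/(k₂·C_A) = (k₁/k₂)·C_A.
= (0.288×5.300^2) / (0.0337×5.300) = 8.090/0.1786 = 45.3.
Since the desired path is higher order in A, keeping C_A high (PFR or concentrated feed) favours R.

45.3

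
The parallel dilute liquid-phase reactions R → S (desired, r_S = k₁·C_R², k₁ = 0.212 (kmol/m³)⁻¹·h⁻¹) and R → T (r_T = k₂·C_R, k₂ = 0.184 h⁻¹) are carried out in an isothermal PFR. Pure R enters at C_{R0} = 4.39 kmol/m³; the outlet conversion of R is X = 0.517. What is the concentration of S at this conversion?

C_R = C_{R0}(1−X) = 2.120 kmol/m³.
Along a PFR/batch, dC_T/dC_R = −r_T/(r_S+r_T) = −k₂/(k₂+k₁·C_R).
Integrating from C_{R0} to C_R: C_T = (0.184/0.212)·ln[(0.184+0.212·4.39)/(0.184+0.212·2.12)] = 0.8679·ln(1.115/0.6335) = 0.4904 kmol/m³.
Then C_S = (C_{R0}−C_R) − C_T = 2.270 − 0.4904 = 1.779 kmol/m³.

1.78 kmol/m³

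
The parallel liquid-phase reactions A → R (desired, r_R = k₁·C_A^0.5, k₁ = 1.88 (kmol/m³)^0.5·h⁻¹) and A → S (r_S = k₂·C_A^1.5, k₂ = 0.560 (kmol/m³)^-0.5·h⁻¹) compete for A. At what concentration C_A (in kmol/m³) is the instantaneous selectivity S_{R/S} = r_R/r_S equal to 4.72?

0.711 kmol/m³

S_{R/S} = (k₁/k₂)·C_A⁻¹ ⇒ C_A = (S·k₂/k₁)^(-1).
= (4.72×0.560/1.88)^(-1) = (1.406)^(-1) = 0.711 kmol/m³.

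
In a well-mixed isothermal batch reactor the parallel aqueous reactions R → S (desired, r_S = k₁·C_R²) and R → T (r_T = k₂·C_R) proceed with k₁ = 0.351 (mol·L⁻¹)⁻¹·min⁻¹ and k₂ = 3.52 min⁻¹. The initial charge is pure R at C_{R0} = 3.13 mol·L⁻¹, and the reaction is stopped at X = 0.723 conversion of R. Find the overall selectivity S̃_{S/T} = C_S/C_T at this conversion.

0.196

C_R = C_{R0}(1−X) = 0.8670 mol·L⁻¹.
Along a PFR/batch, dC_T/dC_R = −r_T/(r_S+r_T) = −k₂/(k₂+k₁·C_R).
Integrating from C_{R0} to C_R: C_T = (3.52/0.351)·ln[(3.52+0.351·3.13)/(3.52+0.351·0.867)] = 10.03·ln(4.619/3.824) = 1.893 mol·L⁻¹.
Then C_S = (C_{R0}−C_R) − C_T = 2.263 − 1.893 = 0.3704 mol·L⁻¹.
S̃_{S/T} = C_S/C_T = 0.3704/1.893 = 0.196.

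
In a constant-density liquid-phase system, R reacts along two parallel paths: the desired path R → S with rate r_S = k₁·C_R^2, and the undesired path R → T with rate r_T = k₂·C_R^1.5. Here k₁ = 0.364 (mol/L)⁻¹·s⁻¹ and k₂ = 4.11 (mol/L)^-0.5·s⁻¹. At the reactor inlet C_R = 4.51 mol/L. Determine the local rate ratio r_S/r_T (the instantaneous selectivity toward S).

0.188

S_{S/T} = r_S/r_T = (k₁·C_R^2)/(k₂·C_R^1.5) = (k₁/k₂)·C_R^0.5.
= (0.364×4.510^2) / (4.11×4.510^1.5) = 7.404/39.36 = 0.188.
Since the desired path is higher order in R, keeping C_R high (PFR or concentrated feed) favours S.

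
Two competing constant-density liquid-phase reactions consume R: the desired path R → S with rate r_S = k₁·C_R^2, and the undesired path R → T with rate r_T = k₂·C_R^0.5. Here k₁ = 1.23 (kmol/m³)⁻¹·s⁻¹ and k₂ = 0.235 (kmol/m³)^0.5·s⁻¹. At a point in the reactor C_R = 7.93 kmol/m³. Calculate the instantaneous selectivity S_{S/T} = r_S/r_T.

117

S_{S/T} = r_S/r_T = (k₁·C_R^2)/(k₂·C_R^0.5) = (k₁/k₂)·C_R^1.5.
= (1.23×7.930^2) / (0.235×7.930^0.5) = 77.35/0.6618 = 117.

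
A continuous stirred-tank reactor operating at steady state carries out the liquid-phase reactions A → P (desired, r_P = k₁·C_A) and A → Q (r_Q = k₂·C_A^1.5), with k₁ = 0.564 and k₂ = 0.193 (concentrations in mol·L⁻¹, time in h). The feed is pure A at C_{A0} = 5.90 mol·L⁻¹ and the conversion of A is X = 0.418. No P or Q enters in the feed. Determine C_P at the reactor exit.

1.51 mol·L⁻¹

Exit C_A = C_{A0}(1−X) = 5.90×0.582 = 3.434 mol·L⁻¹.
Rates in a CSTR are evaluated at the outlet concentration: r_P = 0.564×3.434 = 1.937, r_Q = 0.193×3.434^1.5 = 1.228.
Fraction of consumed A going to P: r_P/(r_P+r_Q) = 0.6120.
C_P = 0.6120·C_{A0}·X = 0.6120×5.90×0.418 = 1.51 mol·L⁻¹.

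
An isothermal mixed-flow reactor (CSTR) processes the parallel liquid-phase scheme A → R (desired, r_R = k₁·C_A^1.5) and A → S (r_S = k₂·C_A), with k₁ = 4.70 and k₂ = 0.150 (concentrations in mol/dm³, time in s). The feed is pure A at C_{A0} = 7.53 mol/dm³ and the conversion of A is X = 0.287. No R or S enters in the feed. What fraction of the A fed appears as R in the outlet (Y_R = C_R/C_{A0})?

0.283

Exit C_A = C_{A0}(1−X) = 7.53×0.713 = 5.369 mol/dm³.
A CSTR operates uniformly at the exit composition, giving r_R = 58.47 and r_S = 0.8053 (each k·C_A^n at C_A = 5.369).
Fraction of consumed A going to R: r_R/(r_R+r_S) = 0.9864.
C_R = 0.9864·C_{A0}·X = 0.9864×7.53×0.287 = 2.13 mol/dm³; Y_R = C_R/C_{A0} = 0.283.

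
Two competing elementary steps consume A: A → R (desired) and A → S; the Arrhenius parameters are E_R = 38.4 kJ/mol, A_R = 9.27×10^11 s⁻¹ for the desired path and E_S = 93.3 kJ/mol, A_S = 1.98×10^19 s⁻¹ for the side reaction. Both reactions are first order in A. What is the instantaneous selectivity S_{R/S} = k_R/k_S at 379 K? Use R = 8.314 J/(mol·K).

1.73

With equal orders, S_{R/S} = k_R/k_S = (A_R/A_S)·exp[(E_S−E_R)/(RT)].
(E_S−E_R)/(RT) = (93.3−38.4)×10³/(8.314×379) = 54900/3151 = 17.42.
k_R/k_S = (9.27×10^11/1.98×10^19)·exp(17.42) = 4.682×10^-8 × 3.687×10^7 = 1.73.
Since E_R < E_S, lowering the temperature improves selectivity toward R.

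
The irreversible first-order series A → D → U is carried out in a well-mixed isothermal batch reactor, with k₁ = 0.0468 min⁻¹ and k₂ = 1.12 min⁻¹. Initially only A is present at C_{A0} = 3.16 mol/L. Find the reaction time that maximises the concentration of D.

The intermediate peaks when r₁ = r₂, i.e. k₁e^(−k₁t) = k₂e^(−k₂t), giving t_opt = ln(k₂/k₁)/(k₂−k₁).
= ln(1.12/0.0468)/(1.12−0.0468) = ln(23.93)/1.073 = 3.175/1.073 = 2.96 min.

2.96 min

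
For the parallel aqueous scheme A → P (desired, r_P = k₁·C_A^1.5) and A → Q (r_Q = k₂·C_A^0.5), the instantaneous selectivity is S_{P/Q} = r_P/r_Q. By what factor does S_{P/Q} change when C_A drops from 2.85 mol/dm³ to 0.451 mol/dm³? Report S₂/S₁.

S_{P/Q} = (k₁/k₂)·C_A, so S₂/S₁ = (C_{A,2}/C_{A,1}).
= 0.451/2.85 = 0.158.

0.158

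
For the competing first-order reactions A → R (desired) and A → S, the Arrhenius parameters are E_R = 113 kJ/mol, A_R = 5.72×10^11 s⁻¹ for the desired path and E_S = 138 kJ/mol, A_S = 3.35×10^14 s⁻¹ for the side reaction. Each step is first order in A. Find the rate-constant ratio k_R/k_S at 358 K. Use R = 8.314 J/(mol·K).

With equal orders, S_{R/S} = k_R/k_S = (A_R/A_S)·exp[(E_S−E_R)/(RT)].
(E_S−E_R)/(RT) = (138−113)×10³/(8.314×358) = 25000/2976 = 8.399.
k_R/k_S = (5.72×10^11/3.35×10^14)·exp(8.399) = 0.001707 × 4444 = 7.59.

7.59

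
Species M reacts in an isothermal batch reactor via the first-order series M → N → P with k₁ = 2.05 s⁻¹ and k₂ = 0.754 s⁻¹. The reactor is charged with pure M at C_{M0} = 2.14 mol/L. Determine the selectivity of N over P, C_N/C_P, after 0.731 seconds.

Solving the coupled first-order balances gives C_N(t) = [k₁/(k₂−k₁)]·C_{M0}·(e^(−k₁t) − e^(−k₂t)).
e^(−k₁t) = e^(−2.05×0.731) = e^(−1.499) = 0.2235; e^(−k₂t) = e^(−0.5512) = 0.5763.
C_N = 2.05×2.14/(0.754−2.05) × (0.2235−0.5763) = (-3.385)×(-0.3528) = 1.194 mol/L.
C_M = C_{M0}e^(−k₁t) = 0.4782 mol/L, so C_P = C_{M0}−C_M−C_N = 0.4675 mol/L; C_N/C_P = 2.55.

2.55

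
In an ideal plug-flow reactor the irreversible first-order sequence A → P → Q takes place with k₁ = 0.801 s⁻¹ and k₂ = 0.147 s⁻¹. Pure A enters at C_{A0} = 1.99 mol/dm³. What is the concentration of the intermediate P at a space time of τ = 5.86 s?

Solving the coupled first-order balances gives C_P(τ) = [k₁/(k₂−k₁)]·C_{A0}·(e^(−k₁τ) − e^(−k₂τ)).
e^(−k₁τ) = e^(−0.801×5.86) = e^(−4.694) = 0.009151; e^(−k₂τ) = e^(−0.8614) = 0.4226.
C_P = 0.801×1.99/(0.147−0.801) × (0.009151−0.4226) = (-2.437)×(-0.4134) = 1.008 mol/dm³.

1.01 mol/dm³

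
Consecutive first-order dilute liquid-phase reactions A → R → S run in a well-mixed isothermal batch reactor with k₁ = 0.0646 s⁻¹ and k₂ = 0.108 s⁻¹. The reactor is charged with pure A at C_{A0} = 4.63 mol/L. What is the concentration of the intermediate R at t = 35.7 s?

Solving the coupled first-order balances gives C_R(t) = [k₁/(k₂−k₁)]·C_{A0}·(e^(−k₁t) − e^(−k₂t)).
e^(−k₁t) = e^(−0.0646×35.7) = e^(−2.306) = 0.09964; e^(−k₂t) = e^(−3.856) = 0.02116.
C_R = 0.0646×4.63/(0.108−0.0646) × (0.09964−0.02116) = 6.892×0.07848 = 0.5408 mol/L.

0.541 mol/L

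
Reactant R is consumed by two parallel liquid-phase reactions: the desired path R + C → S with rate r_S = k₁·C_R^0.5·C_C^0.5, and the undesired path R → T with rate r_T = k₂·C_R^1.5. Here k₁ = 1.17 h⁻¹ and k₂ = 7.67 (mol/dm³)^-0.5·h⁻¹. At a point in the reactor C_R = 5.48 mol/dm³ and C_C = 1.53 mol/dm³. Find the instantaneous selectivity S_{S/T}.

0.0344

S_{S/T} = r_S/r_T = (k₁·C_R^0.5·C_C^0.5)/(k₂·C_R^1.5) = (k₁/k₂)·C_R⁻¹·C_C^0.5.
= (1.17×5.480^0.5×1.530^0.5) / (7.67×5.480^1.5) = 3.388/98.39 = 0.0344.
The undesired path is higher order in R, so low C_R (CSTR or dilute feed) favours S.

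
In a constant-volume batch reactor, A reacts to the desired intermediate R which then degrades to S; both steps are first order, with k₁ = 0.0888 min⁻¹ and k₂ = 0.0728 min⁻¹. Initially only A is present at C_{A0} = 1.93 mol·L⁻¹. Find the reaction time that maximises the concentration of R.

12.4 min

The intermediate peaks when r₁ = r₂, i.e. k₁e^(−k₁t) = k₂e^(−k₂t), giving t_opt = ln(k₂/k₁)/(k₂−k₁).
= ln(0.0728/0.0888)/(0.0728−0.0888) = ln(0.8198)/-0.01600 = -0.1987/-0.01600 = 12.4 min.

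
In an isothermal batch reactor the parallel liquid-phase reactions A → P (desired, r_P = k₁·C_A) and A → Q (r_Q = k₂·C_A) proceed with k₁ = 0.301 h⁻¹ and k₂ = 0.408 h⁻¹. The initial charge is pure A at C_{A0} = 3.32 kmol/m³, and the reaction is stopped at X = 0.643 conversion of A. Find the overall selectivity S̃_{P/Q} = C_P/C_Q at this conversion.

0.738

C_A = C_{A0}(1−X) = 1.185 kmol/m³.
Both paths are first order in A, so the instantaneous fraction to P is constant: dC_P/d(−C_A) = k₁/(k₁+k₂) = 0.4245.
C_P = 0.4245·(C_{A0}−C_A) = 0.4245×2.135 = 0.906 kmol/m³.
C_Q = (C_{A0}−C_A)−C_P = 1.228 kmol/m³; S̃_{P/Q} = 0.9063/1.228 = 0.738.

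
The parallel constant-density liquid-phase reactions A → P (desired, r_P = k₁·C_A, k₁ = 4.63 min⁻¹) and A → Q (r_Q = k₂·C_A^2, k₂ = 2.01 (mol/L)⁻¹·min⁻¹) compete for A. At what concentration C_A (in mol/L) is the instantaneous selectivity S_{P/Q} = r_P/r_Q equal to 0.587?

3.92 mol/L

S_{P/Q} = (k₁/k₂)·C_A⁻¹ ⇒ C_A = (S·k₂/k₁)^(-1).
= (0.587×2.01/4.63)^(-1) = (0.2548)^(-1) = 3.92 mol/L.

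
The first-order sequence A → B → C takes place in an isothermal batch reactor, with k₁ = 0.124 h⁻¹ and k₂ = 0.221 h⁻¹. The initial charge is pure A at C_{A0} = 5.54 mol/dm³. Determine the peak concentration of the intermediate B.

1.48 mol/dm³

Evaluating C_B at t_opt = ln(k₂/k₁)/(k₂−k₁) gives C_{B,max}/C_{A0} = (k₁/k₂)^[k₂/(k₂−k₁)].
= (0.124/0.221)^(0.221/(0.221−0.124)) = (0.5611)^(2.278) = 0.2680.
C_{B,max} = 0.2680×5.54 = 1.48 mol/dm³.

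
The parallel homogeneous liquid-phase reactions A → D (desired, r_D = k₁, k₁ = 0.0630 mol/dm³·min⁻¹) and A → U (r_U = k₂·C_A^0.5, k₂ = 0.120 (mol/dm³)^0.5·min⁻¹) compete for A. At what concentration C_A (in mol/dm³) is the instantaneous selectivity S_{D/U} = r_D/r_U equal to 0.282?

S_{D/U} = (k₁/k₂)·C_A^-0.5 ⇒ C_A = (S·k₂/k₁)^(-2).
= (0.282×0.120/0.0630)^(-2) = (0.5371)^(-2) = 3.47 mol/dm³.

3.47 mol/dm³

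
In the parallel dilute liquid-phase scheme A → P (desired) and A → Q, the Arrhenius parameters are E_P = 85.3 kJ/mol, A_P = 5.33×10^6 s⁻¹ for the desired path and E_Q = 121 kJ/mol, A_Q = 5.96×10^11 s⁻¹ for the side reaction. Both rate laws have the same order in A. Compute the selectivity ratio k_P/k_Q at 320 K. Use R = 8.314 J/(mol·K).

6.01

Since both paths have the same order in A, the concentration cancels and S_{P/Q} = k_P/k_Q = (A_P/A_Q)·exp[(E_Q−E_P)/(RT)].
(E_Q−E_P)/(RT) = (121−85.3)×10³/(8.314×320) = 35700/2660 = 13.42.
k_P/k_Q = (5.33×10^6/5.96×10^11)·exp(13.42) = 8.943×10^-6 × 6.724×10^5 = 6.01.
Since E_P < E_Q, lowering the temperature improves selectivity toward P.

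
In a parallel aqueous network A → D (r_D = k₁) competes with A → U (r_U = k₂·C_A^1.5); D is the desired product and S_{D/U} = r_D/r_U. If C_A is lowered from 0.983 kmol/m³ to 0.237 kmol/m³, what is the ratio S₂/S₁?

S_{D/U} = (k₁/k₂)·C_A^-1.5, so S₂/S₁ = (C_{A,2}/C_{A,1})^-1.5.
= (0.237/0.983)^(-1.5) = (0.2411)^(-1.5) = 8.45.
Selectivity toward D rises as C_A falls — low-concentration operation is favoured.

8.45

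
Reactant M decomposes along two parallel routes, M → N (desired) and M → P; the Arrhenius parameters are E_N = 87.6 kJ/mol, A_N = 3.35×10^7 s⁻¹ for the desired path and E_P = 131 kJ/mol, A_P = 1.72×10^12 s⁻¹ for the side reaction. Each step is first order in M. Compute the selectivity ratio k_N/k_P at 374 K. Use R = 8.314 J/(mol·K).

22.4

With equal orders, S_{N/P} = k_N/k_P = (A_N/A_P)·exp[(E_P−E_N)/(RT)].
(E_P−E_N)/(RT) = (131−87.6)×10³/(8.314×374) = 43400/3109 = 13.96.
k_N/k_P = (3.35×10^7/1.72×10^12)·exp(13.96) = 1.948×10^-5 × 1.153×10^6 = 22.4.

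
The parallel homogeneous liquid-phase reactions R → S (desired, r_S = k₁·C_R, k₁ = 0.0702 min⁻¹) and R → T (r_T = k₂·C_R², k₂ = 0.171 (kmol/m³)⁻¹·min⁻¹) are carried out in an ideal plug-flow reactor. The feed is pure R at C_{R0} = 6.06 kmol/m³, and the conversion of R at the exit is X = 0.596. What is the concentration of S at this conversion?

0.335 kmol/m³

C_R = C_{R0}(1−X) = 2.448 kmol/m³.
Along a PFR/batch, dC_S/dC_R = −r_S/(r_S+r_T) = −k₁/(k₁+k₂·C_R).
Integrating from C_{R0} to C_R: C_S = (0.0702/0.171)·ln[(0.0702+0.171·6.06)/(0.0702+0.171·2.45)] = 0.4105·ln(1.106/0.4888) = 0.3353 kmol/m³.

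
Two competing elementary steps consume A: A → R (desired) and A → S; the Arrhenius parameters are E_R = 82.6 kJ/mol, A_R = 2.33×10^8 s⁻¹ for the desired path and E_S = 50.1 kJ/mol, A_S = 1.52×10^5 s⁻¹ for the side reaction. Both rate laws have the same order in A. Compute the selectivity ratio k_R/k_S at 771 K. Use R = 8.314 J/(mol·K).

9.63

Since both paths have the same order in A, the concentration cancels and S_{R/S} = k_R/k_S = (A_R/A_S)·exp[(E_S−E_R)/(RT)].
(E_S−E_R)/(RT) = (50.1−82.6)×10³/(8.314×771) = -32500/6410 = -5.070.
k_R/k_S = (2.33×10^8/1.52×10^5)·exp(-5.070) = 1533 × 0.006282 = 9.63.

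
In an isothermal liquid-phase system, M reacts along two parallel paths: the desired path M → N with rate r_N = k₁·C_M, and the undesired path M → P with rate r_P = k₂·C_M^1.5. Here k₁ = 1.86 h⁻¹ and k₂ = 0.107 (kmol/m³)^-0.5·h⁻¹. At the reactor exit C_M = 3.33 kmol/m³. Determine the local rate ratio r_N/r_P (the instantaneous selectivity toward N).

S_{N/P} = r_N/r_P = (k₁·C_M)/(k₂·C_M^1.5) = (k₁/k₂)·C_M^-0.5.
= (1.86×3.330) / (0.107×3.330^1.5) = 6.194/0.6502 = 9.53.

9.53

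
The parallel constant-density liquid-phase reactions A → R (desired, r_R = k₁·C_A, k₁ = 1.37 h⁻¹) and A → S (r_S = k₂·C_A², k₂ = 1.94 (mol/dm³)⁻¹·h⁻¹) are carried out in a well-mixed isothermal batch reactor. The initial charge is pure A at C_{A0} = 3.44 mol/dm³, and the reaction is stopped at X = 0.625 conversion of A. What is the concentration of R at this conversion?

0.516 mol/dm³

C_A = C_{A0}(1−X) = 1.290 mol/dm³.
Along a PFR/batch, dC_R/dC_A = −r_R/(r_R+r_S) = −k₁/(k₁+k₂·C_A).
Integrating from C_{A0} to C_A: C_R = (1.37/1.94)·ln[(1.37+1.94·3.44)/(1.37+1.94·1.29)] = 0.7062·ln(8.044/3.873) = 0.5162 mol/dm³.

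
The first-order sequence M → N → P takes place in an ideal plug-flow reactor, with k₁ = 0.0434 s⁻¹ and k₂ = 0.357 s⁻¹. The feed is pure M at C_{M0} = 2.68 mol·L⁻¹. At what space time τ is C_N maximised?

6.72 s

The intermediate peaks when r₁ = r₂, i.e. k₁e^(−k₁τ) = k₂e^(−k₂τ), giving τ_opt = ln(k₂/k₁)/(k₂−k₁).
= ln(0.357/0.0434)/(0.357−0.0434) = ln(8.226)/0.3136 = 2.107/0.3136 = 6.72 s.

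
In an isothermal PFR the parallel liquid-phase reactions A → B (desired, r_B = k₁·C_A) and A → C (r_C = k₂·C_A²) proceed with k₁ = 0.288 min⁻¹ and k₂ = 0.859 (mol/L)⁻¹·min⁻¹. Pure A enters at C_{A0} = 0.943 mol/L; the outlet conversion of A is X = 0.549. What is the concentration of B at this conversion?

C_A = C_{A0}(1−X) = 0.4253 mol/L.
Along a PFR/batch, dC_B/dC_A = −r_B/(r_B+r_C) = −k₁/(k₁+k₂·C_A).
Integrating from C_{A0} to C_A: C_B = (0.288/0.859)·ln[(0.288+0.859·0.943)/(0.288+0.859·0.425)] = 0.3353·ln(1.098/0.6533) = 0.1741 mol/L.

0.174 mol/L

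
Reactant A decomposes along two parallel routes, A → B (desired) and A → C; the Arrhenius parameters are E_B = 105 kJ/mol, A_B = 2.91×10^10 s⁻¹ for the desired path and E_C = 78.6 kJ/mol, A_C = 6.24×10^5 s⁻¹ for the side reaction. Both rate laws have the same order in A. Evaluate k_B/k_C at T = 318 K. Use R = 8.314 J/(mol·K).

k_B/k_C = (A_B/A_C)·exp[−(E_B−E_C)/(RT)] = (A_B/A_C)·exp[(E_C−E_B)/(RT)].
(E_C−E_B)/(RT) = (78.6−105)×10³/(8.314×318) = -26400/2644 = -9.985.
k_B/k_C = (2.91×10^10/6.24×10^5)·exp(-9.985) = 46635 × 4.607×10^-5 = 2.15.

2.15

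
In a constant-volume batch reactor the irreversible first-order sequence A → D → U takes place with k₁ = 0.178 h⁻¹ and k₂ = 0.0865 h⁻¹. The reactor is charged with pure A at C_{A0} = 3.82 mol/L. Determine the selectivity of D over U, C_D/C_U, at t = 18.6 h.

0.493

The intermediate concentration in a first-order A→B→C sequence is C_D = k₁C_{A0}(e^(−k₁t) − e^(−k₂t))/(k₂−k₁).
e^(−k₁t) = e^(−0.178×18.6) = e^(−3.311) = 0.03649; e^(−k₂t) = e^(−1.609) = 0.2001.
C_D = 0.178×3.82/(0.0865−0.178) × (0.03649−0.2001) = (-7.431)×(-0.1636) = 1.216 mol/L.
C_A = C_{A0}e^(−k₁t) = 0.1394 mol/L, so C_U = C_{A0}−C_A−C_D = 2.465 mol/L; C_D/C_U = 0.493.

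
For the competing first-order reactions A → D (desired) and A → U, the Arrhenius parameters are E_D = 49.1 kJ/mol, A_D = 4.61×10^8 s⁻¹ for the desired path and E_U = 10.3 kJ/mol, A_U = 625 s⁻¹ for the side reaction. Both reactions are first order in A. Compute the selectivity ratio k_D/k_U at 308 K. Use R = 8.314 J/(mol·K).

0.194

k_D/k_U = (A_D/A_U)·exp[−(E_D−E_U)/(RT)] = (A_D/A_U)·exp[(E_U−E_D)/(RT)].
(E_U−E_D)/(RT) = (10.3−49.1)×10³/(8.314×308) = -38800/2561 = -15.15.
k_D/k_U = (4.61×10^8/625)·exp(-15.15) = 7.376×10^5 × 2.628×10^-7 = 0.194.
Since E_D > E_U, raising the temperature improves selectivity toward D.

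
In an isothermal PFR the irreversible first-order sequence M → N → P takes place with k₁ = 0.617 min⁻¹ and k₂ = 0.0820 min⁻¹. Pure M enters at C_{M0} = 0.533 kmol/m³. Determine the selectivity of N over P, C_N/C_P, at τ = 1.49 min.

13.8

For first-order series with pure M initially, C_N(τ) = k₁C_{M0}/(k₂−k₁)·(e^(−k₁τ) − e^(−k₂τ)).
e^(−k₁τ) = e^(−0.617×1.49) = e^(−0.9193) = 0.3988; e^(−k₂τ) = e^(−0.1222) = 0.8850.
C_N = 0.617×0.533/(0.0820−0.617) × (0.3988−0.8850) = (-0.6147)×(-0.4862) = 0.2989 kmol/m³.
C_M = C_{M0}e^(−k₁τ) = 0.2126 kmol/m³, so C_P = C_{M0}−C_M−C_N = 0.02158 kmol/m³; C_N/C_P = 13.8.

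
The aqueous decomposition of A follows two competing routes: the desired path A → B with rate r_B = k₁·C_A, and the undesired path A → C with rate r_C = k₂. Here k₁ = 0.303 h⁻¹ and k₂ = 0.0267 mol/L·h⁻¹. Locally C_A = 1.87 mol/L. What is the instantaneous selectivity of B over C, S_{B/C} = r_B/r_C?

S_{B/C} = r_B/r_C = (k₁·C_A)/(k₂) = (k₁/k₂)·C_A.
= (0.303×1.870) / (0.0267) = 0.5666/0.02670 = 21.2.

21.2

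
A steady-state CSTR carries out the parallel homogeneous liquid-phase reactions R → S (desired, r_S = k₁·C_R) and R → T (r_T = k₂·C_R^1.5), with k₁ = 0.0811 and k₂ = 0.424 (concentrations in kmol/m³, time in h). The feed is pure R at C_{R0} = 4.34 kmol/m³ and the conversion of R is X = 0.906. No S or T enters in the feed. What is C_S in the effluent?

Exit C_R = C_{R0}(1−X) = 4.34×0.0940 = 0.4080 kmol/m³.
In a CSTR the entire volume is at exit conditions, so r_S = 0.0811×0.4080 = 0.03309 and r_T = 0.424×0.4080^1.5 = 0.1105.
Fraction of consumed R going to S: r_S/(r_S+r_T) = 0.2305.
C_S = 0.2305·C_{R0}·X = 0.2305×4.34×0.906 = 0.906 kmol/m³.

0.906 kmol/m³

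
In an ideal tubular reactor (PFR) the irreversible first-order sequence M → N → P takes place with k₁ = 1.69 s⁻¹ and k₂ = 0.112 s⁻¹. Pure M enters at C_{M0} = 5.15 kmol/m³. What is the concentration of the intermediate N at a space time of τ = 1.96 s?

For first-order series with pure M initially, C_N(τ) = k₁C_{M0}/(k₂−k₁)·(e^(−k₁τ) − e^(−k₂τ)).
e^(−k₁τ) = e^(−1.69×1.96) = e^(−3.312) = 0.03643; e^(−k₂τ) = e^(−0.2195) = 0.8029.
C_N = 1.69×5.15/(0.112−1.69) × (0.03643−0.8029) = (-5.516)×(-0.7665) = 4.228 kmol/m³.

4.23 kmol/m³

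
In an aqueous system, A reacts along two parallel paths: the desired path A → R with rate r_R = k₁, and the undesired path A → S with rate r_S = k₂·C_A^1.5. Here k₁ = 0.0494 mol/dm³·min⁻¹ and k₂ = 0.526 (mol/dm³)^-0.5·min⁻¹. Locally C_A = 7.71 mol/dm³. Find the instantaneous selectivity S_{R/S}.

S_{R/S} = r_R/r_S = (k₁)/(k₂·C_A^1.5) = (k₁/k₂)·C_A^-1.5.
= (0.0494) / (0.526×7.710^1.5) = 0.04940/11.26 = 0.00439.

0.00439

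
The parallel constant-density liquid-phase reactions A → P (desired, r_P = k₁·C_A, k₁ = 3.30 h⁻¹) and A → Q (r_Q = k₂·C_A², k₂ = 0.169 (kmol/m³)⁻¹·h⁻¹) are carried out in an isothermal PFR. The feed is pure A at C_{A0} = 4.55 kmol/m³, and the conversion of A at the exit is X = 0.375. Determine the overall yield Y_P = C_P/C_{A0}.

C_A = C_{A0}(1−X) = 2.844 kmol/m³.
Along a PFR/batch, dC_P/dC_A = −r_P/(r_P+r_Q) = −k₁/(k₁+k₂·C_A).
Integrating from C_{A0} to C_A: C_P = (3.30/0.169)·ln[(3.30+0.169·4.55)/(3.30+0.169·2.84)] = 19.53·ln(4.069/3.781) = 1.435 kmol/m³.
Y_P = C_P/C_{A0} = 1.435/4.55 = 0.315.

0.315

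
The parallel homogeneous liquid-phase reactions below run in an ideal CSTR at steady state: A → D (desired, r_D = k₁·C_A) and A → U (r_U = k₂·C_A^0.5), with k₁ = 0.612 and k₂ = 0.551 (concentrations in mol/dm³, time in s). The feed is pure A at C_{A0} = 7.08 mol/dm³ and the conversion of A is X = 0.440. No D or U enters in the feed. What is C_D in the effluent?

2.15 mol/dm³

Exit C_A = C_{A0}(1−X) = 7.08×0.560 = 3.965 mol/dm³.
A CSTR operates uniformly at the exit composition, giving r_D = 2.426 and r_U = 1.097 (each k·C_A^n at C_A = 3.965).
Fraction of consumed A going to D: r_D/(r_D+r_U) = 0.6886.
C_D = 0.6886·C_{A0}·X = 0.6886×7.08×0.440 = 2.15 mol/dm³.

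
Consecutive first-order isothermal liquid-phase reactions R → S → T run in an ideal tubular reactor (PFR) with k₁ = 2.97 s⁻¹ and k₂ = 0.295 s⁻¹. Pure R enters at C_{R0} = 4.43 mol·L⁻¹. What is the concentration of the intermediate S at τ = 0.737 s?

3.41 mol·L⁻¹

Solving the coupled first-order balances gives C_S(τ) = [k₁/(k₂−k₁)]·C_{R0}·(e^(−k₁τ) − e^(−k₂τ)).
e^(−k₁τ) = e^(−2.97×0.737) = e^(−2.189) = 0.1120; e^(−k₂τ) = e^(−0.2174) = 0.8046.
C_S = 2.97×4.43/(0.295−2.97) × (0.1120−0.8046) = (-4.919)×(-0.6926) = 3.406 mol·L⁻¹.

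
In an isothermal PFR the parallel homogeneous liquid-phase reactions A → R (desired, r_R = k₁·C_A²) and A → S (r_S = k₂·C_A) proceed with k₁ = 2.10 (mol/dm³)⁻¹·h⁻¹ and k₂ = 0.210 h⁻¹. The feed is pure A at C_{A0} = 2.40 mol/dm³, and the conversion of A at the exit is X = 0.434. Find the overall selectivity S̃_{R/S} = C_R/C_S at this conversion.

C_A = C_{A0}(1−X) = 1.358 mol/dm³.
Along a PFR/batch, dC_S/dC_A = −r_S/(r_R+r_S) = −k₂/(k₂+k₁·C_A).
Integrating from C_{A0} to C_A: C_S = (0.210/2.10)·ln[(0.210+2.10·2.40)/(0.210+2.10·1.36)] = 0.1000·ln(5.250/3.063) = 0.05390 mol/dm³.
Then C_R = (C_{A0}−C_A) − C_S = 1.042 − 0.05390 = 0.9877 mol/dm³.
S̃_{R/S} = C_R/C_S = 0.9877/0.05390 = 18.3.

18.3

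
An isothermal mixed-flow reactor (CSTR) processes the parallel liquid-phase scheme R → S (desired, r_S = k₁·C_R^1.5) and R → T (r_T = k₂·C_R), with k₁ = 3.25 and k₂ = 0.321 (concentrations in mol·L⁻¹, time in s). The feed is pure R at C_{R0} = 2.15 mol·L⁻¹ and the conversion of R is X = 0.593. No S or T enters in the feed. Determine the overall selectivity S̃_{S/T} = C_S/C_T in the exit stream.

Exit C_R = C_{R0}(1−X) = 2.15×0.407 = 0.8750 mol·L⁻¹.
In a CSTR the entire volume is at exit conditions, so r_S = 3.25×0.8750^1.5 = 2.660 and r_T = 0.321×0.8750 = 0.2809.
Overall selectivity = C_S/C_T = r_Sτ/(r_Tτ) = r_S/r_T = 9.47.

9.47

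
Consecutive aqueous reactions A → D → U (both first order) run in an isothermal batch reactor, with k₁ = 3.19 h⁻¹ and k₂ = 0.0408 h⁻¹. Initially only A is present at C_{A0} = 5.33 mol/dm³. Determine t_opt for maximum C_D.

1.38 h

Setting dC_D/dt = 0 gives t_opt = ln(k₂/k₁)/(k₂−k₁).
= ln(0.0408/3.19)/(0.0408−3.19) = ln(0.01279)/-3.149 = -4.359/-3.149 = 1.38 h.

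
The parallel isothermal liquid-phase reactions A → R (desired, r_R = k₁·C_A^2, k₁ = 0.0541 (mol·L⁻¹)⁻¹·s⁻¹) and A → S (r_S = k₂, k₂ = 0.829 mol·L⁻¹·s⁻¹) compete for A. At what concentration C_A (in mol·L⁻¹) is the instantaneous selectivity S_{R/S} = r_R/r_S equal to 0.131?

1.42 mol·L⁻¹

S_{R/S} = (k₁/k₂)·C_A^2 ⇒ C_A = (S·k₂/k₁)^(0.5).
= (0.131×0.829/0.0541)^(0.5) = (2.007)^(0.5) = 1.42 mol·L⁻¹.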